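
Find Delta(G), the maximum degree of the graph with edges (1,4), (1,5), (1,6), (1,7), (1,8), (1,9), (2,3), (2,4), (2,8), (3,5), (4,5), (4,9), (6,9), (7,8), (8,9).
6 (attained at vertex 1)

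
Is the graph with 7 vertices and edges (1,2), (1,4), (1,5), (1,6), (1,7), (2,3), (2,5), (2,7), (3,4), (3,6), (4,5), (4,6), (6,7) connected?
Yes (BFS from 1 visits [1, 2, 4, 5, 6, 7, 3] — all 7 vertices reached)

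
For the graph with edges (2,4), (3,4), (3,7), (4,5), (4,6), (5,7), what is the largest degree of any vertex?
4 (attained at vertex 4)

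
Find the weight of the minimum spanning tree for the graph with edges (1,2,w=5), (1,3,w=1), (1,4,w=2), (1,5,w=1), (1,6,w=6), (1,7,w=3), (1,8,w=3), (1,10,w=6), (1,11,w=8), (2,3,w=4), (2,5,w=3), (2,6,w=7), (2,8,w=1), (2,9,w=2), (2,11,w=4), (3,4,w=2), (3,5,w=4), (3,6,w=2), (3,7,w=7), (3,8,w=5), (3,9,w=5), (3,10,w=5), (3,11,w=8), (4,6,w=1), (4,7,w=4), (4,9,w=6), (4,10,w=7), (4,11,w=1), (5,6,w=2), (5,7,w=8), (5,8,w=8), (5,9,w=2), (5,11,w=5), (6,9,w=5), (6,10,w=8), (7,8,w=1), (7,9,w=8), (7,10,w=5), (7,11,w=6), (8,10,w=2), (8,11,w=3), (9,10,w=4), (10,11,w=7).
14 (MST edges: (1,3,w=1), (1,4,w=2), (1,5,w=1), (2,8,w=1), (2,9,w=2), (4,6,w=1), (4,11,w=1), (5,9,w=2), (7,8,w=1), (8,10,w=2); sum of weights 1 + 2 + 1 + 1 + 2 + 1 + 1 + 2 + 1 + 2 = 14)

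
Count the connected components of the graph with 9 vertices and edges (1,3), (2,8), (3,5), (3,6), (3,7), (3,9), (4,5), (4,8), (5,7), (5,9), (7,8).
1 (components: {1, 2, 3, 4, 5, 6, 7, 8, 9})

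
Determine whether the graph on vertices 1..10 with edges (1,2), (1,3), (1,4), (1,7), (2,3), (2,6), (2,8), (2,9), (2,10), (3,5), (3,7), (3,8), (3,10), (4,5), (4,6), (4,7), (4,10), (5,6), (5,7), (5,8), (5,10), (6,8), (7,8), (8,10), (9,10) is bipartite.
No (odd cycle of length 3: 2 -> 1 -> 3 -> 2)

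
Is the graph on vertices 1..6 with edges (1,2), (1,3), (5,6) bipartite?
Yes. Partition: {1, 4, 5}, {2, 3, 6}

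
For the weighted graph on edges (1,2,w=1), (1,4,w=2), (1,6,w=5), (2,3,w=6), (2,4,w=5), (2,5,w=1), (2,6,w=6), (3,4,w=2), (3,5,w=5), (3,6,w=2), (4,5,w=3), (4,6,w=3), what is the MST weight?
8 (MST edges: (1,2,w=1), (1,4,w=2), (2,5,w=1), (3,4,w=2), (3,6,w=2); sum of weights 1 + 2 + 1 + 2 + 2 = 8)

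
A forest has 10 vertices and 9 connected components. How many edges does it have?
1 (Each of the 9 component trees on V_i vertices has V_i - 1 edges; summing gives V - C = 10 - 9 = 1)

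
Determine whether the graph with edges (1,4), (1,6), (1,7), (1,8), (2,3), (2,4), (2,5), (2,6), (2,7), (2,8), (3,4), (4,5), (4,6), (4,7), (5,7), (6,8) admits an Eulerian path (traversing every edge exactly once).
Yes (the graph is connected and exactly 2 vertices have odd degree: {5, 8}; any Eulerian path must start and end at those)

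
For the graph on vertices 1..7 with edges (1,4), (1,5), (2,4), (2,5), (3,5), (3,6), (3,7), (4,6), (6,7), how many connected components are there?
1 (components: {1, 2, 3, 4, 5, 6, 7})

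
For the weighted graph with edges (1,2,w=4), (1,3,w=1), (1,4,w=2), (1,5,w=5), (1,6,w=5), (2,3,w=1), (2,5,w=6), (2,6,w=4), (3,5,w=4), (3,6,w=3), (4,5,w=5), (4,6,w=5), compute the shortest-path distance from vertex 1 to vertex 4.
2 (path: 1 -> 4; weights 2 = 2)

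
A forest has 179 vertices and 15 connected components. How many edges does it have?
164 (Each of the 15 component trees on V_i vertices has V_i - 1 edges; summing gives V - C = 179 - 15 = 164)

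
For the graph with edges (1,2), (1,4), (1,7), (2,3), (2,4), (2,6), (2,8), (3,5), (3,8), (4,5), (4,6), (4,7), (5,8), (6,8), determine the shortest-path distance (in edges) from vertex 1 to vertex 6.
2 (path: 1 -> 4 -> 6, 2 edges)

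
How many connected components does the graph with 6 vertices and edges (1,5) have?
5 (components: {1, 5}, {2}, {3}, {4}, {6})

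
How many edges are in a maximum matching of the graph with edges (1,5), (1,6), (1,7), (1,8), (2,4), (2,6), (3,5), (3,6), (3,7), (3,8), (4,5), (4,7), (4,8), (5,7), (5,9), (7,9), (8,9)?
4 (matching: (1,7), (3,6), (4,8), (5,9); upper bound floor(n/2) = floor(9/2) = 4)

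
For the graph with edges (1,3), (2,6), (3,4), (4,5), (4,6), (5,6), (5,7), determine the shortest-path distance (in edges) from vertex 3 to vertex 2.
3 (path: 3 -> 4 -> 6 -> 2, 3 edges)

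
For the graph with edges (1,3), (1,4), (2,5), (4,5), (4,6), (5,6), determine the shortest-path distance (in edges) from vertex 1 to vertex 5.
2 (path: 1 -> 4 -> 5, 2 edges)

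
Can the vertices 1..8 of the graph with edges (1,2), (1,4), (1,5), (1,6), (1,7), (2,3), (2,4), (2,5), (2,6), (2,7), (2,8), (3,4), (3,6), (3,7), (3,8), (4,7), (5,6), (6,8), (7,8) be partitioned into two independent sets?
No (odd cycle of length 3: 2 -> 1 -> 7 -> 2)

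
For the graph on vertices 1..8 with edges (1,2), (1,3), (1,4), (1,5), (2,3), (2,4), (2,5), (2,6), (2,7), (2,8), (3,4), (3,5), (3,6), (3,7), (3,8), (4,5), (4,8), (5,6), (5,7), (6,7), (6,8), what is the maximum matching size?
4 (matching: (1,2), (3,8), (4,5), (6,7); upper bound floor(n/2) = floor(8/2) = 4)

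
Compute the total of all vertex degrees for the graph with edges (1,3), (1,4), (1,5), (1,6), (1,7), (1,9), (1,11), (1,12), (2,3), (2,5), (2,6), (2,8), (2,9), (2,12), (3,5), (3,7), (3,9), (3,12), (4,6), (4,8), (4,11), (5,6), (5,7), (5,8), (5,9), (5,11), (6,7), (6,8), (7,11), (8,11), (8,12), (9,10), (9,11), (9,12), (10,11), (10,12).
72 (handshake: sum of degrees = 2|E| = 2 x 36 = 72)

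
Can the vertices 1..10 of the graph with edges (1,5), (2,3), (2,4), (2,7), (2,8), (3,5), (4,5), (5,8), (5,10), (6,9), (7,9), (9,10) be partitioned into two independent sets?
Yes. Partition: {1, 3, 4, 6, 7, 8, 10}, {2, 5, 9}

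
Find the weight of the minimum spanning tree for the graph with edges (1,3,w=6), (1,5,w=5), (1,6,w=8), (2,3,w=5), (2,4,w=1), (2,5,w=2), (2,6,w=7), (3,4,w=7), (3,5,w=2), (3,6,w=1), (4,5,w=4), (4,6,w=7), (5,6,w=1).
10 (MST edges: (1,5,w=5), (2,4,w=1), (2,5,w=2), (3,6,w=1), (5,6,w=1); sum of weights 5 + 1 + 2 + 1 + 1 = 10)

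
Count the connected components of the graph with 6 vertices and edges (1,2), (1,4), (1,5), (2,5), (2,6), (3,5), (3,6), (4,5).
1 (components: {1, 2, 3, 4, 5, 6})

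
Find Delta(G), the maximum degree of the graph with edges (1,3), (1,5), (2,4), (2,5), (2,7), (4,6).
3 (attained at vertex 2)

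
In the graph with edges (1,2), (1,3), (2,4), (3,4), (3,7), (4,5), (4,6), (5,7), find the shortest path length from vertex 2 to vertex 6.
2 (path: 2 -> 4 -> 6, 2 edges)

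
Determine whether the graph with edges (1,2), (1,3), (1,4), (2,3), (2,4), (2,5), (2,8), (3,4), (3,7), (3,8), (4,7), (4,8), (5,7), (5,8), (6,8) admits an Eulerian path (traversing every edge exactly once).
No (8 vertices have odd degree: {1, 2, 3, 4, 5, 6, 7, 8}; Eulerian path requires 0 or 2)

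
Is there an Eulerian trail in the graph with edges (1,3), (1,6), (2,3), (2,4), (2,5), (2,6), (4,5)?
Yes — and in fact it has an Eulerian circuit (the graph is connected and all 6 vertices have even degree)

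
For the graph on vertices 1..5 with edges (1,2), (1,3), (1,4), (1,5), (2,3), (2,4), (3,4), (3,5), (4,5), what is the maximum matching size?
2 (matching: (1,4), (3,5); upper bound floor(n/2) = floor(5/2) = 2)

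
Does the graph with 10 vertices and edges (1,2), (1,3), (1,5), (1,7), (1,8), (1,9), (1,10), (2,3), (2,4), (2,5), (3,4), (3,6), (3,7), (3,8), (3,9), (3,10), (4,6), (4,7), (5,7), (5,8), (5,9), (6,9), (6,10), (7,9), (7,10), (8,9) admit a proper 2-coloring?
No (odd cycle of length 3: 8 -> 1 -> 9 -> 8)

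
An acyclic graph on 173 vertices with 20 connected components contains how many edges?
153 (Each of the 20 component trees on V_i vertices has V_i - 1 edges; summing gives V - C = 173 - 20 = 153)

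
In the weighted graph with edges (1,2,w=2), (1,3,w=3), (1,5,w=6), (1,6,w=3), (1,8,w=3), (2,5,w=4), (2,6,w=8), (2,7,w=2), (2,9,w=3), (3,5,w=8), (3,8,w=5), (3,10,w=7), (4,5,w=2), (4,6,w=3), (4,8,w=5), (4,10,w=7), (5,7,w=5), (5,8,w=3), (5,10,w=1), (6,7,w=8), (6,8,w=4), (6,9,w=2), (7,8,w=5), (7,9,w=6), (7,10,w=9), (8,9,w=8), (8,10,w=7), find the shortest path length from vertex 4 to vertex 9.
5 (path: 4 -> 6 -> 9; weights 3 + 2 = 5)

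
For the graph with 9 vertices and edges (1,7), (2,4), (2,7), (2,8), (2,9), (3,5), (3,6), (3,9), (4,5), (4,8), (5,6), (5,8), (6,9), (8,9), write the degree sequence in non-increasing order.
[4, 4, 4, 4, 3, 3, 3, 2, 1] (degrees: deg(1)=1, deg(2)=4, deg(3)=3, deg(4)=3, deg(5)=4, deg(6)=3, deg(7)=2, deg(8)=4, deg(9)=4)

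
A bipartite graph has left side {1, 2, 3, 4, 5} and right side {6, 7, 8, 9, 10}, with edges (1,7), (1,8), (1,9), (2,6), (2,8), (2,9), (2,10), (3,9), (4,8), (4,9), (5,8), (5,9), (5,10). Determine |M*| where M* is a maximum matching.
5 (matching: (1,7), (2,6), (3,9), (4,8), (5,10); upper bound min(|L|,|R|) = min(5,5) = 5)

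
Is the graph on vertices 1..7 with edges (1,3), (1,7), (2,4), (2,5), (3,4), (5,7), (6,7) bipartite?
Yes. Partition: {1, 4, 5, 6}, {2, 3, 7}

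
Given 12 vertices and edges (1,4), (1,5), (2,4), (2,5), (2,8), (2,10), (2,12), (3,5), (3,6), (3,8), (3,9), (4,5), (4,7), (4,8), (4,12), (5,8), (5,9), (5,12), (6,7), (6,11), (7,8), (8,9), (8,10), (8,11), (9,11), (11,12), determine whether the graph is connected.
Yes (BFS from 1 visits [1, 4, 5, 2, 7, 8, 12, 3, 9, 10, 6, 11] — all 12 vertices reached)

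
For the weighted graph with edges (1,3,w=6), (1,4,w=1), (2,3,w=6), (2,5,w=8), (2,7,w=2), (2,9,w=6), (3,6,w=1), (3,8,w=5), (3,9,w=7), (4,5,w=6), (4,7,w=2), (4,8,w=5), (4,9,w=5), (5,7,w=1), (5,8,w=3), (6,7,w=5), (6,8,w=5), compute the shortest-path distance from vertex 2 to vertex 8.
6 (path: 2 -> 7 -> 5 -> 8; weights 2 + 1 + 3 = 6)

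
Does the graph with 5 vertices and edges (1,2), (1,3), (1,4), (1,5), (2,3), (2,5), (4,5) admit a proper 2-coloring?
No (odd cycle of length 3: 2 -> 1 -> 5 -> 2)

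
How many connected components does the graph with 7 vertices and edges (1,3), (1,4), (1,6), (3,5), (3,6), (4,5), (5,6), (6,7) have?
2 (components: {1, 3, 4, 5, 6, 7}, {2})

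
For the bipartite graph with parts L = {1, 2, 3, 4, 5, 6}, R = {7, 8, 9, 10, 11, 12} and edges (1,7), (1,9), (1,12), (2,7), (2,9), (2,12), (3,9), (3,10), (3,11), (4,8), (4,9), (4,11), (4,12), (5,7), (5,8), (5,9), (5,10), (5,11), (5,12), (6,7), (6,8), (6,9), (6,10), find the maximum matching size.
6 (matching: (1,12), (2,9), (3,11), (4,8), (5,10), (6,7); upper bound min(|L|,|R|) = min(6,6) = 6)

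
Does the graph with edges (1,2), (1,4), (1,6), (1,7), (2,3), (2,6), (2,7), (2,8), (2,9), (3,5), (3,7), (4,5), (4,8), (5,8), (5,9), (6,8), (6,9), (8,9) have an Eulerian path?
No (4 vertices have odd degree: {3, 4, 7, 8}; Eulerian path requires 0 or 2)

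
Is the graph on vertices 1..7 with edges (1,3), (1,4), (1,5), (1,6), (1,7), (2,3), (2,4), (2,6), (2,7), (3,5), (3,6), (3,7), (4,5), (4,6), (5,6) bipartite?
No (odd cycle of length 3: 6 -> 1 -> 5 -> 6)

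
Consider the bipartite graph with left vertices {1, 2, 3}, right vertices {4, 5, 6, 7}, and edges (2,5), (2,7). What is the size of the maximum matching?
1 (matching: (2,7); upper bound min(|L|,|R|) = min(3,4) = 3)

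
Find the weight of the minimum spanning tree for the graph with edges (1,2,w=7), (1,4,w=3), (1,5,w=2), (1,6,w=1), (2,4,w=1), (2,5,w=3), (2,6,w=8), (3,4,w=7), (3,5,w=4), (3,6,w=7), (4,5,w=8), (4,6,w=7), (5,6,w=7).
11 (MST edges: (1,4,w=3), (1,5,w=2), (1,6,w=1), (2,4,w=1), (3,5,w=4); sum of weights 3 + 2 + 1 + 1 + 4 = 11)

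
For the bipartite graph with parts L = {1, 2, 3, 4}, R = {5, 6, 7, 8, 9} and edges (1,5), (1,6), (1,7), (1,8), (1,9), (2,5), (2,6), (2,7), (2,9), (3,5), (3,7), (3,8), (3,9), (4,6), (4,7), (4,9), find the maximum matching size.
4 (matching: (1,9), (2,7), (3,8), (4,6); upper bound min(|L|,|R|) = min(4,5) = 4)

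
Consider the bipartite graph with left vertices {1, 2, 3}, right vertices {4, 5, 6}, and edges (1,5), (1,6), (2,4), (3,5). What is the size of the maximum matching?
3 (matching: (1,6), (2,4), (3,5); upper bound min(|L|,|R|) = min(3,3) = 3)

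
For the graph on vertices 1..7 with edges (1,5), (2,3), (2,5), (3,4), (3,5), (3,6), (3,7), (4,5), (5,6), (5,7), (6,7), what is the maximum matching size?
3 (matching: (2,5), (3,4), (6,7); upper bound floor(n/2) = floor(7/2) = 3)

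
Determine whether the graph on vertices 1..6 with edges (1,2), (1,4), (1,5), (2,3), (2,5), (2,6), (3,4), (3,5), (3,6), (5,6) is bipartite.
No (odd cycle of length 3: 2 -> 1 -> 5 -> 2)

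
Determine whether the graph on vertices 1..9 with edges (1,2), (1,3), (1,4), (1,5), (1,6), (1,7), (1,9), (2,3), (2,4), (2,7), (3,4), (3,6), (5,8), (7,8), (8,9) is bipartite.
No (odd cycle of length 3: 2 -> 1 -> 3 -> 2)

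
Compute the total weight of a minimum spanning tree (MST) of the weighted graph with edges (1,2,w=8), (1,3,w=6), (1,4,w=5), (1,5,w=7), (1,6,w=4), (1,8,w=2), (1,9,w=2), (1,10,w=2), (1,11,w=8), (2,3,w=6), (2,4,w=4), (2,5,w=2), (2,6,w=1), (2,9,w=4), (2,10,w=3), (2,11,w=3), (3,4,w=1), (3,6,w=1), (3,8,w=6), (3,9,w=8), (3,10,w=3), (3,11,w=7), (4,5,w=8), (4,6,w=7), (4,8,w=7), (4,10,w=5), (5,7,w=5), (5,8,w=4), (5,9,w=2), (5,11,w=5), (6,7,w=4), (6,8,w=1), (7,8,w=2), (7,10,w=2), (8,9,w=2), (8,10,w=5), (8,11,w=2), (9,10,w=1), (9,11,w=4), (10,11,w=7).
15 (MST edges: (1,8,w=2), (1,10,w=2), (2,5,w=2), (2,6,w=1), (3,4,w=1), (3,6,w=1), (6,8,w=1), (7,10,w=2), (8,11,w=2), (9,10,w=1); sum of weights 2 + 2 + 2 + 1 + 1 + 1 + 1 + 2 + 2 + 1 = 15)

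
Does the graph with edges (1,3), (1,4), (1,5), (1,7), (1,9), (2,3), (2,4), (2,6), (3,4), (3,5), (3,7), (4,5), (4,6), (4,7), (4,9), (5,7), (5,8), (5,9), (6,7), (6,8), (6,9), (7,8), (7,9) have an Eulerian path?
No (8 vertices have odd degree: {1, 2, 3, 4, 6, 7, 8, 9}; Eulerian path requires 0 or 2)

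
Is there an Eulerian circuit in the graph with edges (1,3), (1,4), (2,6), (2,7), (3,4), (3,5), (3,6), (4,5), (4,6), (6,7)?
Yes (the graph is connected and all 7 vertices have even degree)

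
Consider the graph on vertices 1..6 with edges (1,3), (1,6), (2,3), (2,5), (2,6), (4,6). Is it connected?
Yes (BFS from 1 visits [1, 3, 6, 2, 4, 5] — all 6 vertices reached)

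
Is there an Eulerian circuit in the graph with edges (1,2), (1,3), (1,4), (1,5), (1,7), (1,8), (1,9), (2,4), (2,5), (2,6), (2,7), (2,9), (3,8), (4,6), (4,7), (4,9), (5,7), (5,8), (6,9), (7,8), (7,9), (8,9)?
No (4 vertices have odd degree: {1, 4, 6, 8}; Eulerian circuit requires 0)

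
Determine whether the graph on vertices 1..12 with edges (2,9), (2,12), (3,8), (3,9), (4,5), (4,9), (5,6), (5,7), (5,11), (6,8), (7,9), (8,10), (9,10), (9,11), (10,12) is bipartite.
Yes. Partition: {1, 2, 3, 4, 6, 7, 10, 11}, {5, 8, 9, 12}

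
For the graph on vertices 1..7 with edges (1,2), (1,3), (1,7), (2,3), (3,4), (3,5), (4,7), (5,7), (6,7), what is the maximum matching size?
3 (matching: (1,2), (3,4), (6,7); upper bound floor(n/2) = floor(7/2) = 3)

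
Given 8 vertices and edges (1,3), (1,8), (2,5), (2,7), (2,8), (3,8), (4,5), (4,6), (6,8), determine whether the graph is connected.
Yes (BFS from 1 visits [1, 3, 8, 2, 6, 5, 7, 4] — all 8 vertices reached)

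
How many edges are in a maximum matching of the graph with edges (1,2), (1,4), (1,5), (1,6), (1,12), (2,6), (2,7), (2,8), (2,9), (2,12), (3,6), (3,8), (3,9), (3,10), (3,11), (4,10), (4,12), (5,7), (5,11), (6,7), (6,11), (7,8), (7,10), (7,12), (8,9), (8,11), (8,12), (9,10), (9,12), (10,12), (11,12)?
6 (matching: (1,4), (2,9), (3,6), (5,11), (7,10), (8,12); upper bound floor(n/2) = floor(12/2) = 6)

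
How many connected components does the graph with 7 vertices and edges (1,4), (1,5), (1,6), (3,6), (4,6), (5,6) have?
3 (components: {1, 3, 4, 5, 6}, {2}, {7})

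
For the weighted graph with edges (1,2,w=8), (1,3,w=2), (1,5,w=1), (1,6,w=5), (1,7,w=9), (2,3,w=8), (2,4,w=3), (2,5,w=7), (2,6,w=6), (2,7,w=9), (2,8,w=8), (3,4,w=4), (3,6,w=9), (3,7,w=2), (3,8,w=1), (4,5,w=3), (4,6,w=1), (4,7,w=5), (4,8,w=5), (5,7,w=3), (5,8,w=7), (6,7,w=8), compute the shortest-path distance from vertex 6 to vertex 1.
5 (path: 6 -> 1; weights 5 = 5)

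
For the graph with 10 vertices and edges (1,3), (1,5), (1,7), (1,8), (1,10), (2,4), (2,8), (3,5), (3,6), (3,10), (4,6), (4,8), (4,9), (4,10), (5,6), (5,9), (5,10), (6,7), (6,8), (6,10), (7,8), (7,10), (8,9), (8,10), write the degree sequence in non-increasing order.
[7, 7, 6, 5, 5, 5, 4, 4, 3, 2] (degrees: deg(1)=5, deg(2)=2, deg(3)=4, deg(4)=5, deg(5)=5, deg(6)=6, deg(7)=4, deg(8)=7, deg(9)=3, deg(10)=7)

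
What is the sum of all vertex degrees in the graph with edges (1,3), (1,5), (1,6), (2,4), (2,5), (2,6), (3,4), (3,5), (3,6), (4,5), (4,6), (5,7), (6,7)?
26 (handshake: sum of degrees = 2|E| = 2 x 13 = 26)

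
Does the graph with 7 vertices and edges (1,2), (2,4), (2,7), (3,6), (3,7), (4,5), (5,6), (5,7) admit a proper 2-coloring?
Yes. Partition: {1, 4, 6, 7}, {2, 3, 5}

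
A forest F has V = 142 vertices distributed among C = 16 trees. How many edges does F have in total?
126 (Each of the 16 component trees on V_i vertices has V_i - 1 edges; summing gives V - C = 142 - 16 = 126)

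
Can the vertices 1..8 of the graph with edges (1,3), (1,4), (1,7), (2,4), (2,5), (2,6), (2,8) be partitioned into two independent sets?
Yes. Partition: {1, 2}, {3, 4, 5, 6, 7, 8}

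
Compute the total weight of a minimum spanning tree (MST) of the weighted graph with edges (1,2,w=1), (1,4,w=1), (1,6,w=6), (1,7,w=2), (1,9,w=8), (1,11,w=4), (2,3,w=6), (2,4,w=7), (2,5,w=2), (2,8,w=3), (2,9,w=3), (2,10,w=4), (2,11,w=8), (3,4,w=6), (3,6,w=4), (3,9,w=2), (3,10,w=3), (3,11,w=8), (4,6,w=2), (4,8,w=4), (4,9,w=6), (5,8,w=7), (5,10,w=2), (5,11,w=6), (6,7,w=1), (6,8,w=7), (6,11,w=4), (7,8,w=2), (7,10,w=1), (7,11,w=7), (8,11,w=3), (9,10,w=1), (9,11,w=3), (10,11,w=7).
16 (MST edges: (1,2,w=1), (1,4,w=1), (1,7,w=2), (2,5,w=2), (3,9,w=2), (6,7,w=1), (7,8,w=2), (7,10,w=1), (8,11,w=3), (9,10,w=1); sum of weights 1 + 1 + 2 + 2 + 2 + 1 + 2 + 1 + 3 + 1 = 16)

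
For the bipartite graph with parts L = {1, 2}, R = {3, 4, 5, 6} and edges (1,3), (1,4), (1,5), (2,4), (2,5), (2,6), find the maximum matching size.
2 (matching: (1,5), (2,6); upper bound min(|L|,|R|) = min(2,4) = 2)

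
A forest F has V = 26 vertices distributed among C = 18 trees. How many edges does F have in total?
8 (Each of the 18 component trees on V_i vertices has V_i - 1 edges; summing gives V - C = 26 - 18 = 8)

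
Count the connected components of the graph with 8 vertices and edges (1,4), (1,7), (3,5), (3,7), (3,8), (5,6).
2 (components: {1, 3, 4, 5, 6, 7, 8}, {2})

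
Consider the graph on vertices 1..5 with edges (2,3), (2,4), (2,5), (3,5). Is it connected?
No, it has 2 components: {1}, {2, 3, 4, 5}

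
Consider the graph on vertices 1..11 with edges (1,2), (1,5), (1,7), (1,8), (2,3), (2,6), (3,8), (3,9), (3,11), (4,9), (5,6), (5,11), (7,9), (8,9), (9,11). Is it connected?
No, it has 2 components: {1, 2, 3, 4, 5, 6, 7, 8, 9, 11}, {10}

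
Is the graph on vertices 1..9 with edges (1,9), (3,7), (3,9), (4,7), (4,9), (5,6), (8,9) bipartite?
Yes. Partition: {1, 2, 3, 4, 5, 8}, {6, 7, 9}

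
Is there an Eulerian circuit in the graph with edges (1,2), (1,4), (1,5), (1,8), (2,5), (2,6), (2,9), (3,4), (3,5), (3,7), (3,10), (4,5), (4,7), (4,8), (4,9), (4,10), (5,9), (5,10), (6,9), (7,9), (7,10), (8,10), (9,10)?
No (2 vertices have odd degree: {4, 8}; Eulerian circuit requires 0)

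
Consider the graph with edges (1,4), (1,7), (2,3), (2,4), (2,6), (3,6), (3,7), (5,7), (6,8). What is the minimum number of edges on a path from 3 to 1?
2 (path: 3 -> 7 -> 1, 2 edges)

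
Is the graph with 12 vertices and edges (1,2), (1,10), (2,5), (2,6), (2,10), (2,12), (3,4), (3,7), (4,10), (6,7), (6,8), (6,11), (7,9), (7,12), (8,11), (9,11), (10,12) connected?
Yes (BFS from 1 visits [1, 2, 10, 5, 6, 12, 4, 7, 8, 11, 3, 9] — all 12 vertices reached)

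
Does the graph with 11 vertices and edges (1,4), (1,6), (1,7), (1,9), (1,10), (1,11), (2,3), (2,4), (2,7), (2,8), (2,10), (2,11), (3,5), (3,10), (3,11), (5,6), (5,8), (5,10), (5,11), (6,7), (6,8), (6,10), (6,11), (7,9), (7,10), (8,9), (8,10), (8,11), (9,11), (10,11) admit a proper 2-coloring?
No (odd cycle of length 3: 7 -> 1 -> 9 -> 7)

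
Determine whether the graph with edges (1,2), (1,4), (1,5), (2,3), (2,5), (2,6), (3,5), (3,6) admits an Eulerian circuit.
No (4 vertices have odd degree: {1, 3, 4, 5}; Eulerian circuit requires 0)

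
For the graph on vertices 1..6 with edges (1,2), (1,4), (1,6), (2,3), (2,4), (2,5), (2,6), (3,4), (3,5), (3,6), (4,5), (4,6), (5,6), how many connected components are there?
1 (components: {1, 2, 3, 4, 5, 6})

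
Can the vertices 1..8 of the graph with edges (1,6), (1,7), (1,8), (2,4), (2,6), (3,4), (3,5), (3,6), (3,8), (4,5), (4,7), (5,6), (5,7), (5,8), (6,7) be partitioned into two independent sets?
No (odd cycle of length 3: 6 -> 1 -> 7 -> 6)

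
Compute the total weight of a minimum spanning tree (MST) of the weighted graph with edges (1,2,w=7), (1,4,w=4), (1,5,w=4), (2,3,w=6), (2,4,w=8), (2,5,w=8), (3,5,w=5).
19 (MST edges: (1,4,w=4), (1,5,w=4), (2,3,w=6), (3,5,w=5); sum of weights 4 + 4 + 6 + 5 = 19)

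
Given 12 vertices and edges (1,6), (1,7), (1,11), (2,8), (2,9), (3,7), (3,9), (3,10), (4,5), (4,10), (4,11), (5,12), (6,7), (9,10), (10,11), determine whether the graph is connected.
Yes (BFS from 1 visits [1, 6, 7, 11, 3, 4, 10, 9, 5, 2, 12, 8] — all 12 vertices reached)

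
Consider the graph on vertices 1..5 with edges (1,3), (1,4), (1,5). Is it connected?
No, it has 2 components: {1, 3, 4, 5}, {2}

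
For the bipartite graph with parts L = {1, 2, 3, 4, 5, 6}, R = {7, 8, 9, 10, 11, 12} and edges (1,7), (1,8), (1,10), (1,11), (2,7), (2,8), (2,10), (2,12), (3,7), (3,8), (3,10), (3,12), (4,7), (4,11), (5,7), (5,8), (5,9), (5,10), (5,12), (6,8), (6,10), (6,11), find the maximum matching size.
6 (matching: (1,11), (2,12), (3,10), (4,7), (5,9), (6,8); upper bound min(|L|,|R|) = min(6,6) = 6)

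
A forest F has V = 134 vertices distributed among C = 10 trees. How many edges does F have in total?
124 (Each of the 10 component trees on V_i vertices has V_i - 1 edges; summing gives V - C = 134 - 10 = 124)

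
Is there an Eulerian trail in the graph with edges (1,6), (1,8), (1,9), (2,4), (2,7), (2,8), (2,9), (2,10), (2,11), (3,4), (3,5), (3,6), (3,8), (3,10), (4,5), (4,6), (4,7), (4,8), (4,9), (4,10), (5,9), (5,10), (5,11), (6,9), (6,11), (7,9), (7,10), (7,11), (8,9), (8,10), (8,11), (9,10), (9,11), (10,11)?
No (8 vertices have odd degree: {1, 3, 5, 6, 7, 8, 9, 11}; Eulerian path requires 0 or 2)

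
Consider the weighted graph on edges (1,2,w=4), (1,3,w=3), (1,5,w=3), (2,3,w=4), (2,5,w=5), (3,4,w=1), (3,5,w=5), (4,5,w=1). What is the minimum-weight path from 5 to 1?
3 (path: 5 -> 1; weights 3 = 3)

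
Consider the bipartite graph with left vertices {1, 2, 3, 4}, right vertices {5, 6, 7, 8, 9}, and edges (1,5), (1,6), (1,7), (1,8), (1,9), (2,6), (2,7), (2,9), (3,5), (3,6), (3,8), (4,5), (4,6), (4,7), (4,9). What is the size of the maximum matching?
4 (matching: (1,9), (2,7), (3,8), (4,6); upper bound min(|L|,|R|) = min(4,5) = 4)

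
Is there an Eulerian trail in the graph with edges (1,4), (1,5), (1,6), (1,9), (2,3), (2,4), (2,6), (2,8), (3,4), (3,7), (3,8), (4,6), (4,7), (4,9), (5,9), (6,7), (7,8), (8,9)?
Yes — and in fact it has an Eulerian circuit (the graph is connected and all 9 vertices have even degree)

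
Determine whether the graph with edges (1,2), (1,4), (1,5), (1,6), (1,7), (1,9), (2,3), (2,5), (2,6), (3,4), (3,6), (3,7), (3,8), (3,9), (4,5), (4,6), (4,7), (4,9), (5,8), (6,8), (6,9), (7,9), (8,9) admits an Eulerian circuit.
Yes (the graph is connected and all 9 vertices have even degree)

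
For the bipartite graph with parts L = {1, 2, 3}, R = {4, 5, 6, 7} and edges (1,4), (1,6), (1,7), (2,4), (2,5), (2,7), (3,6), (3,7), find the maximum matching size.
3 (matching: (1,7), (2,5), (3,6); upper bound min(|L|,|R|) = min(3,4) = 3)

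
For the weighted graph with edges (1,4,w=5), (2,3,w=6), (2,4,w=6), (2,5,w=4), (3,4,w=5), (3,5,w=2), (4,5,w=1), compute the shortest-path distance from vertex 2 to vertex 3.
6 (path: 2 -> 3; weights 6 = 6)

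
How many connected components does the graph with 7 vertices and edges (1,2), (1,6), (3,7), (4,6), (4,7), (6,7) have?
2 (components: {1, 2, 3, 4, 6, 7}, {5})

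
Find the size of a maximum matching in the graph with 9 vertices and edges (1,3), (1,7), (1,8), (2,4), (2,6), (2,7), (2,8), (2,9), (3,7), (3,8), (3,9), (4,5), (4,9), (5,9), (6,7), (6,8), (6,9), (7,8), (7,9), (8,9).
4 (matching: (1,8), (3,9), (4,5), (6,7); upper bound floor(n/2) = floor(9/2) = 4)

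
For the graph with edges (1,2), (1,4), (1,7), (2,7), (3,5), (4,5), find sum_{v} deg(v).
12 (handshake: sum of degrees = 2|E| = 2 x 6 = 12)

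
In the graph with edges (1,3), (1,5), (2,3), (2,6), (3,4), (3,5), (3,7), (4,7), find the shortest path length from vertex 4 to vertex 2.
2 (path: 4 -> 3 -> 2, 2 edges)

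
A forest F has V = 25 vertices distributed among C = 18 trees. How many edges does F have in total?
7 (Each of the 18 component trees on V_i vertices has V_i - 1 edges; summing gives V - C = 25 - 18 = 7)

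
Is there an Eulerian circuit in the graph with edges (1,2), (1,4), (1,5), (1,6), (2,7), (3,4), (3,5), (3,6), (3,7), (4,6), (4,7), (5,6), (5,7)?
Yes (the graph is connected and all 7 vertices have even degree)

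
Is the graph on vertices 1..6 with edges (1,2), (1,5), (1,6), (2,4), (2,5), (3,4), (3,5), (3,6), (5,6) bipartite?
No (odd cycle of length 3: 5 -> 1 -> 2 -> 5)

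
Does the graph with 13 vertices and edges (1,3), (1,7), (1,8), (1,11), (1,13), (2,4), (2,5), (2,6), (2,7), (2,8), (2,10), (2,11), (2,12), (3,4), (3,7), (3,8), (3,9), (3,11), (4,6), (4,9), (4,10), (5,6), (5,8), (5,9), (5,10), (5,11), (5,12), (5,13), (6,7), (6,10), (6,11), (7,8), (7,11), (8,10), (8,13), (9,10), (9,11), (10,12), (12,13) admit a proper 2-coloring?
No (odd cycle of length 3: 7 -> 1 -> 8 -> 7)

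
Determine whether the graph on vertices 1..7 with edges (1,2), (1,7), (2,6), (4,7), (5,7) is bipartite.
Yes. Partition: {1, 3, 4, 5, 6}, {2, 7}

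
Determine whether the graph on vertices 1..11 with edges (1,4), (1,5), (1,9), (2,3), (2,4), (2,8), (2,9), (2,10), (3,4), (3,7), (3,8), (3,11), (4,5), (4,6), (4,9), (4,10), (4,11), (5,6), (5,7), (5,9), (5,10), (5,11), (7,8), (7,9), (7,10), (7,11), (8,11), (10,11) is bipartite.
No (odd cycle of length 3: 9 -> 1 -> 4 -> 9)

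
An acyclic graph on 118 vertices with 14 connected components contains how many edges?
104 (Each of the 14 component trees on V_i vertices has V_i - 1 edges; summing gives V - C = 118 - 14 = 104)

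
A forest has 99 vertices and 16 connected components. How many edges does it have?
83 (Each of the 16 component trees on V_i vertices has V_i - 1 edges; summing gives V - C = 99 - 16 = 83)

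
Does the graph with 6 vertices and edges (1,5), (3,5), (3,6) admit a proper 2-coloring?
Yes. Partition: {1, 2, 3, 4}, {5, 6}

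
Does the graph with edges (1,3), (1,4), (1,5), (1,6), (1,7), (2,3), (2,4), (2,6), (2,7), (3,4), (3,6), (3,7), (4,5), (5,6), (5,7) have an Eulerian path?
Yes (the graph is connected and exactly 2 vertices have odd degree: {1, 3}; any Eulerian path must start and end at those)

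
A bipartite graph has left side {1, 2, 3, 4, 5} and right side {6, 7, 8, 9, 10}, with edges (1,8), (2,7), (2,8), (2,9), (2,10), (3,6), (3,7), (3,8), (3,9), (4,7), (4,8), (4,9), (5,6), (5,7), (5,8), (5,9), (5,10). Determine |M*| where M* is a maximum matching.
5 (matching: (1,8), (2,10), (3,9), (4,7), (5,6); upper bound min(|L|,|R|) = min(5,5) = 5)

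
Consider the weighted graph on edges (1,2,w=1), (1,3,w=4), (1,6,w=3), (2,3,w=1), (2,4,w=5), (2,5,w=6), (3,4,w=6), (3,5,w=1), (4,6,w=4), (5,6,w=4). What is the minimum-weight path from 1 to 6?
3 (path: 1 -> 6; weights 3 = 3)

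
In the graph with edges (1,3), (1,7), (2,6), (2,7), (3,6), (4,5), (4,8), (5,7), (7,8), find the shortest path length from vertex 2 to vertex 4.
3 (path: 2 -> 7 -> 5 -> 4, 3 edges)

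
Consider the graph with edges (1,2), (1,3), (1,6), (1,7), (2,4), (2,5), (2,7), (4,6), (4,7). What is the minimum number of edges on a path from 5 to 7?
2 (path: 5 -> 2 -> 7, 2 edges)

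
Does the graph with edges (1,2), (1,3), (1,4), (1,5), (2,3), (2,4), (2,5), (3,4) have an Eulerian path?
Yes (the graph is connected and exactly 2 vertices have odd degree: {3, 4}; any Eulerian path must start and end at those)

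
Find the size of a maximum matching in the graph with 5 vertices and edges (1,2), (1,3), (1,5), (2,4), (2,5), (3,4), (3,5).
2 (matching: (1,5), (2,4); upper bound floor(n/2) = floor(5/2) = 2)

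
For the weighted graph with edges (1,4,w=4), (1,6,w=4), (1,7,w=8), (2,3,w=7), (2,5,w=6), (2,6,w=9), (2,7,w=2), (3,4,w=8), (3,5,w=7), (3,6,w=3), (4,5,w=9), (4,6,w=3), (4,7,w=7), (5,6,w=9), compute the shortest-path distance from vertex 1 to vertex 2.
10 (path: 1 -> 7 -> 2; weights 8 + 2 = 10)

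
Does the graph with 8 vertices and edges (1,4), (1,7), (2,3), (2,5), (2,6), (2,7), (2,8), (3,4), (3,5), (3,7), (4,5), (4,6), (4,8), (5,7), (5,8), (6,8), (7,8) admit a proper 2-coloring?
No (odd cycle of length 5: 3 -> 4 -> 1 -> 7 -> 2 -> 3)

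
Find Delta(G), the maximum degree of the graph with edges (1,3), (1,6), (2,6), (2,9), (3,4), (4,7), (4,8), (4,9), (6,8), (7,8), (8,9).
4 (attained at vertices 4, 8)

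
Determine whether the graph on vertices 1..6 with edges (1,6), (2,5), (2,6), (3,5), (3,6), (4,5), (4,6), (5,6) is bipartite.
No (odd cycle of length 3: 5 -> 6 -> 2 -> 5)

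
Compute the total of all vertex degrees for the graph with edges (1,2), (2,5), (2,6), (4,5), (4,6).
10 (handshake: sum of degrees = 2|E| = 2 x 5 = 10)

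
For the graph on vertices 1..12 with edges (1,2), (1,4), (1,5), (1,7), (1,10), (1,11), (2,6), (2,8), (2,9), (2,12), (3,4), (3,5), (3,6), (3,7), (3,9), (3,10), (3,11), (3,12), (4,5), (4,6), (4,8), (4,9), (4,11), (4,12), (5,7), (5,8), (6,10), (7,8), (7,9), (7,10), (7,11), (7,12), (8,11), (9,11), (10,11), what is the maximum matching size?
6 (matching: (1,5), (2,8), (3,11), (4,9), (6,10), (7,12); upper bound floor(n/2) = floor(12/2) = 6)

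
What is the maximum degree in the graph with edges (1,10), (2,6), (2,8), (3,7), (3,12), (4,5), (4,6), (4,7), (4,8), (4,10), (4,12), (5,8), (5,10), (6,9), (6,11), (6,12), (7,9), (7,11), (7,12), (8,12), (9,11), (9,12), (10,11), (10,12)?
7 (attained at vertex 12)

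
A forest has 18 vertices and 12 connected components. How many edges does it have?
6 (Each of the 12 component trees on V_i vertices has V_i - 1 edges; summing gives V - C = 18 - 12 = 6)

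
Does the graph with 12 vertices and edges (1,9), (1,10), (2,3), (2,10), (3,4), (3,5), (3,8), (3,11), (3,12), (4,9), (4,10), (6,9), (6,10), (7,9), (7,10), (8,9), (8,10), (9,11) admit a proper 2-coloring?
Yes. Partition: {1, 2, 4, 5, 6, 7, 8, 11, 12}, {3, 9, 10}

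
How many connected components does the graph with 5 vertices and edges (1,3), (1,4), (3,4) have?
3 (components: {1, 3, 4}, {2}, {5})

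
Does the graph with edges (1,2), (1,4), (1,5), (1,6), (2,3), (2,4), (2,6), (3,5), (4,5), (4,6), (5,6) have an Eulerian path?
Yes — and in fact it has an Eulerian circuit (the graph is connected and all 6 vertices have even degree)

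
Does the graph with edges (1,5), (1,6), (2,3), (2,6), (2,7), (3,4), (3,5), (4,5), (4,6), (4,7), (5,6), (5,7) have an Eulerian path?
No (4 vertices have odd degree: {2, 3, 5, 7}; Eulerian path requires 0 or 2)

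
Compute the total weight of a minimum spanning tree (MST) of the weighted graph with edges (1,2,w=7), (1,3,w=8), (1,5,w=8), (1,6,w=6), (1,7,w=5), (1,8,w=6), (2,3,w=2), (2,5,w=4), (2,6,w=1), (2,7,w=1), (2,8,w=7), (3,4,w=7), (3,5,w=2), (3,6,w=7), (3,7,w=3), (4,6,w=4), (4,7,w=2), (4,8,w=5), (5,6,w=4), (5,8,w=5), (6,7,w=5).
18 (MST edges: (1,7,w=5), (2,3,w=2), (2,6,w=1), (2,7,w=1), (3,5,w=2), (4,7,w=2), (4,8,w=5); sum of weights 5 + 2 + 1 + 1 + 2 + 2 + 5 = 18)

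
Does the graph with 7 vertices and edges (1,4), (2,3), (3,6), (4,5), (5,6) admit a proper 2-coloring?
Yes. Partition: {1, 3, 5, 7}, {2, 4, 6}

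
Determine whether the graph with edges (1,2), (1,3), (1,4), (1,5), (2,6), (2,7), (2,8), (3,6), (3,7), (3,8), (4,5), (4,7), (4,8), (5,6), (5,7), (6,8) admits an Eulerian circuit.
Yes (the graph is connected and all 8 vertices have even degree)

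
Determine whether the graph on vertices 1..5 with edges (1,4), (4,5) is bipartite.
Yes. Partition: {1, 2, 3, 5}, {4}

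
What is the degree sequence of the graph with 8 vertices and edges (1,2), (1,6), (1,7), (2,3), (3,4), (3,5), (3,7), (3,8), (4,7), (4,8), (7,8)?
[5, 4, 3, 3, 3, 2, 1, 1] (degrees: deg(1)=3, deg(2)=2, deg(3)=5, deg(4)=3, deg(5)=1, deg(6)=1, deg(7)=4, deg(8)=3)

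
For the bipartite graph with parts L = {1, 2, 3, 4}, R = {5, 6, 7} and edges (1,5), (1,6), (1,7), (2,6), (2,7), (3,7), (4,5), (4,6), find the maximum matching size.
3 (matching: (1,7), (2,6), (4,5); upper bound min(|L|,|R|) = min(4,3) = 3)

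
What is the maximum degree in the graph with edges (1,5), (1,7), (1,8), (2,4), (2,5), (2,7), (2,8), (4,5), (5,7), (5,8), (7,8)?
5 (attained at vertex 5)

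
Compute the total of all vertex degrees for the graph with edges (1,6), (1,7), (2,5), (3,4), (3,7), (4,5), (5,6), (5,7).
16 (handshake: sum of degrees = 2|E| = 2 x 8 = 16)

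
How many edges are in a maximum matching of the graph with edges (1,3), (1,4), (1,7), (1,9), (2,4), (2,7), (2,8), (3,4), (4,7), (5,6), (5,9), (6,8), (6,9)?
4 (matching: (1,9), (2,8), (4,7), (5,6); upper bound floor(n/2) = floor(9/2) = 4)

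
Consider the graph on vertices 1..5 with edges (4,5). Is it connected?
No, it has 4 components: {1}, {2}, {3}, {4, 5}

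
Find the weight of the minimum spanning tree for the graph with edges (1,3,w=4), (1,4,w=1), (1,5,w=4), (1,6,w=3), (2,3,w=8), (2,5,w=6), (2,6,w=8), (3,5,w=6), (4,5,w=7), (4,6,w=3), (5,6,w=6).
18 (MST edges: (1,3,w=4), (1,4,w=1), (1,5,w=4), (1,6,w=3), (2,5,w=6); sum of weights 4 + 1 + 4 + 3 + 6 = 18)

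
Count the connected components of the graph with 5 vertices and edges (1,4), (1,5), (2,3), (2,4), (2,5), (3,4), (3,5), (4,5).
1 (components: {1, 2, 3, 4, 5})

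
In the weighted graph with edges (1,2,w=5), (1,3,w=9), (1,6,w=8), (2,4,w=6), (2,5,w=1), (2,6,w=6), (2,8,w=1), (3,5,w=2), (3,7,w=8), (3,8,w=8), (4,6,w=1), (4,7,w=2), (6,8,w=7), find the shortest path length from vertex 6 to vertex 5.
7 (path: 6 -> 2 -> 5; weights 6 + 1 = 7)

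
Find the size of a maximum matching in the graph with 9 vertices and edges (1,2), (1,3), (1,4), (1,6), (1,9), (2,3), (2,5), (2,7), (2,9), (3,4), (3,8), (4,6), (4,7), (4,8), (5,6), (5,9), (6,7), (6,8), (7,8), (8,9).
4 (matching: (2,3), (4,7), (5,9), (6,8); upper bound floor(n/2) = floor(9/2) = 4)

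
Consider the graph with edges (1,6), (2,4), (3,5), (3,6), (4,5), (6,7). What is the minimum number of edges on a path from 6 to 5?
2 (path: 6 -> 3 -> 5, 2 edges)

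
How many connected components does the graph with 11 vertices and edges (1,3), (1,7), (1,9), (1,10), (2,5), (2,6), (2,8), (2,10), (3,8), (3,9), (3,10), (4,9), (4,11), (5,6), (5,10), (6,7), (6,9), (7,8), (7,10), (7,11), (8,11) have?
1 (components: {1, 2, 3, 4, 5, 6, 7, 8, 9, 10, 11})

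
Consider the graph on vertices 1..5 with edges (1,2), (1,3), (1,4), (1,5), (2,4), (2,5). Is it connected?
Yes (BFS from 1 visits [1, 2, 3, 4, 5] — all 5 vertices reached)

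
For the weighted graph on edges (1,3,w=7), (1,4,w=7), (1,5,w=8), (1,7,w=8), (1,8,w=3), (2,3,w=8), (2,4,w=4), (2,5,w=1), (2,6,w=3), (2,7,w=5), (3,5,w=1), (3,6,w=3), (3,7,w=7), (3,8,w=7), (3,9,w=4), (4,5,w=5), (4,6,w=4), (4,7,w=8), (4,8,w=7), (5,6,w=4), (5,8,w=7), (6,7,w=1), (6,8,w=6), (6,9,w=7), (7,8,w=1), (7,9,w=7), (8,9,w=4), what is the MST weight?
18 (MST edges: (1,8,w=3), (2,4,w=4), (2,5,w=1), (2,6,w=3), (3,5,w=1), (3,9,w=4), (6,7,w=1), (7,8,w=1); sum of weights 3 + 4 + 1 + 3 + 1 + 4 + 1 + 1 = 18)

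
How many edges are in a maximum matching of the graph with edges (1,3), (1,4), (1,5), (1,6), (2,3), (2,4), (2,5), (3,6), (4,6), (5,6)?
3 (matching: (1,5), (2,4), (3,6); upper bound floor(n/2) = floor(6/2) = 3)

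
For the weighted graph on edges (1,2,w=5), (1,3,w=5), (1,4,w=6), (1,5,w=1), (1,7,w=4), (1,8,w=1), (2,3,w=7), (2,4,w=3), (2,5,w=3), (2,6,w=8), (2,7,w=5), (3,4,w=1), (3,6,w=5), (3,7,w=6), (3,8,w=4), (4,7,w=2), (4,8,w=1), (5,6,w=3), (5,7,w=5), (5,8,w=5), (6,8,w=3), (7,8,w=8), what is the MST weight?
12 (MST edges: (1,5,w=1), (1,8,w=1), (2,4,w=3), (3,4,w=1), (4,7,w=2), (4,8,w=1), (5,6,w=3); sum of weights 1 + 1 + 3 + 1 + 2 + 1 + 3 = 12)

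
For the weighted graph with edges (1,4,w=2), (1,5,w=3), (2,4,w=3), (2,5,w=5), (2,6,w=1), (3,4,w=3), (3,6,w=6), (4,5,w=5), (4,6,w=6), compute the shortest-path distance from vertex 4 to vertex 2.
3 (path: 4 -> 2; weights 3 = 3)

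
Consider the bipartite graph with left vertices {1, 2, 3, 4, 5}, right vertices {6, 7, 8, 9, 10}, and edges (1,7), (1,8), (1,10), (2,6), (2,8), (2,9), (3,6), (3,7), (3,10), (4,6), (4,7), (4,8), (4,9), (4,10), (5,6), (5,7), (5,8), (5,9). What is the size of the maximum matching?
5 (matching: (1,10), (2,9), (3,7), (4,8), (5,6); upper bound min(|L|,|R|) = min(5,5) = 5)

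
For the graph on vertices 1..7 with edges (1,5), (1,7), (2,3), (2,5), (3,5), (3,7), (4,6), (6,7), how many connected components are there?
1 (components: {1, 2, 3, 4, 5, 6, 7})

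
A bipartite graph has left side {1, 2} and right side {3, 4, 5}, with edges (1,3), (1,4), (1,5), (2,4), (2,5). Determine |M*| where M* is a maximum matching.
2 (matching: (1,5), (2,4); upper bound min(|L|,|R|) = min(2,3) = 2)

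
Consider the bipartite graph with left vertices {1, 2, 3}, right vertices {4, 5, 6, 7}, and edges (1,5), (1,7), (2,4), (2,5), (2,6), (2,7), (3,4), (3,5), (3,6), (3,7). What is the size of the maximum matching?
3 (matching: (1,7), (2,6), (3,5); upper bound min(|L|,|R|) = min(3,4) = 3)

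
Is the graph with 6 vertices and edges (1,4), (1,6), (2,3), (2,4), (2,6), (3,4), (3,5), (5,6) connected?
Yes (BFS from 1 visits [1, 4, 6, 2, 3, 5] — all 6 vertices reached)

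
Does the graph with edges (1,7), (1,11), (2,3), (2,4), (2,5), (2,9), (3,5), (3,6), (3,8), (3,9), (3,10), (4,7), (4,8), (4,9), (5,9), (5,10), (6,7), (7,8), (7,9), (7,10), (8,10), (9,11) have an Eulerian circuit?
Yes (the graph is connected and all 11 vertices have even degree)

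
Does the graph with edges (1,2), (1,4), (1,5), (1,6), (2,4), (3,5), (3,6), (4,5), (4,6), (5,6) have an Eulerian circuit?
Yes (the graph is connected and all 6 vertices have even degree)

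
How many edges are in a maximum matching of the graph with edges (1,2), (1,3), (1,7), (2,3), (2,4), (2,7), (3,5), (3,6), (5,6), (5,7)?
3 (matching: (2,4), (3,6), (5,7); upper bound floor(n/2) = floor(7/2) = 3)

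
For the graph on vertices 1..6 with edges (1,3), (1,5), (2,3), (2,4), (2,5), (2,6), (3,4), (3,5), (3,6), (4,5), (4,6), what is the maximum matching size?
3 (matching: (1,5), (2,3), (4,6); upper bound floor(n/2) = floor(6/2) = 3)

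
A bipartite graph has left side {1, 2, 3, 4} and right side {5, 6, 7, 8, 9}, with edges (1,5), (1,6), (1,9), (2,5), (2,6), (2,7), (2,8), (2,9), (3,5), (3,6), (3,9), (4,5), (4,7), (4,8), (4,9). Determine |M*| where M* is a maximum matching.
4 (matching: (1,9), (2,8), (3,6), (4,7); upper bound min(|L|,|R|) = min(4,5) = 4)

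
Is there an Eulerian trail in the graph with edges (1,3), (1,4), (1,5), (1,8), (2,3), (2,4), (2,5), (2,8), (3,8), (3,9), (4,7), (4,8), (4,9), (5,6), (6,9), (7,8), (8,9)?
Yes (the graph is connected and exactly 2 vertices have odd degree: {4, 5}; any Eulerian path must start and end at those)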